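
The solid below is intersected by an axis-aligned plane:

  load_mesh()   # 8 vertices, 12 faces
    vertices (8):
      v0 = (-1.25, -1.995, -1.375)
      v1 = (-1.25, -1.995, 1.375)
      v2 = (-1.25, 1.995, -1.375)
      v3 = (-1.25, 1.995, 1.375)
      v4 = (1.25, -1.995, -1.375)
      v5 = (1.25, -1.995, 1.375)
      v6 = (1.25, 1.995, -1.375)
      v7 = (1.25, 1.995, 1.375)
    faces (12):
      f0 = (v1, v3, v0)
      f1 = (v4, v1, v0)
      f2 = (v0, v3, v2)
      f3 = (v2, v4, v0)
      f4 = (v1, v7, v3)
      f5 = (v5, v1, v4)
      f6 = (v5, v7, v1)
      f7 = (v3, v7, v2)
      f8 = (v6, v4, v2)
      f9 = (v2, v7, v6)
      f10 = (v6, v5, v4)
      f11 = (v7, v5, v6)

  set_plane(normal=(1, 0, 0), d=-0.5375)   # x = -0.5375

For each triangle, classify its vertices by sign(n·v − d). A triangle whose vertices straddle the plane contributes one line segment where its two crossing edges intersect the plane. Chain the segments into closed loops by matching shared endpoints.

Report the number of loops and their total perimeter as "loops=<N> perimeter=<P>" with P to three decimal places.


Straddling triangles (8 of 12):
  (v4,v1,v0) [+--] → (-0.5375, -1.995, 0.59125)–(-0.5375, -1.995, -1.375)  len=1.9663
  (v2,v4,v0) [-+-] → (-0.5375, 0.85785, -1.375)–(-0.5375, -1.995, -1.375)  len=2.8529
  (v1,v7,v3) [-+-] → (-0.5375, -0.85785, 1.375)–(-0.5375, 1.995, 1.375)  len=2.8529
  (v5,v1,v4) [+-+] → (-0.5375, -1.995, 1.375)–(-0.5375, -1.995, 0.59125)  len=0.7838
  (v5,v7,v1) [++-] → (-0.5375, -0.85785, 1.375)–(-0.5375, -1.995, 1.375)  len=1.1371
  (v3,v7,v2) [-+-] → (-0.5375, 1.995, 1.375)–(-0.5375, 1.995, -0.59125)  len=1.9663
  (v6,v4,v2) [++-] → (-0.5375, 0.85785, -1.375)–(-0.5375, 1.995, -1.375)  len=1.1371
  (v2,v7,v6) [-++] → (-0.5375, 1.995, -0.59125)–(-0.5375, 1.995, -1.375)  len=0.7838

Chained into 1 loop(s):
  loop 1: 8 segments, perimeter = 13.4800
Total perimeter = 13.480

loops=1 perimeter=13.480


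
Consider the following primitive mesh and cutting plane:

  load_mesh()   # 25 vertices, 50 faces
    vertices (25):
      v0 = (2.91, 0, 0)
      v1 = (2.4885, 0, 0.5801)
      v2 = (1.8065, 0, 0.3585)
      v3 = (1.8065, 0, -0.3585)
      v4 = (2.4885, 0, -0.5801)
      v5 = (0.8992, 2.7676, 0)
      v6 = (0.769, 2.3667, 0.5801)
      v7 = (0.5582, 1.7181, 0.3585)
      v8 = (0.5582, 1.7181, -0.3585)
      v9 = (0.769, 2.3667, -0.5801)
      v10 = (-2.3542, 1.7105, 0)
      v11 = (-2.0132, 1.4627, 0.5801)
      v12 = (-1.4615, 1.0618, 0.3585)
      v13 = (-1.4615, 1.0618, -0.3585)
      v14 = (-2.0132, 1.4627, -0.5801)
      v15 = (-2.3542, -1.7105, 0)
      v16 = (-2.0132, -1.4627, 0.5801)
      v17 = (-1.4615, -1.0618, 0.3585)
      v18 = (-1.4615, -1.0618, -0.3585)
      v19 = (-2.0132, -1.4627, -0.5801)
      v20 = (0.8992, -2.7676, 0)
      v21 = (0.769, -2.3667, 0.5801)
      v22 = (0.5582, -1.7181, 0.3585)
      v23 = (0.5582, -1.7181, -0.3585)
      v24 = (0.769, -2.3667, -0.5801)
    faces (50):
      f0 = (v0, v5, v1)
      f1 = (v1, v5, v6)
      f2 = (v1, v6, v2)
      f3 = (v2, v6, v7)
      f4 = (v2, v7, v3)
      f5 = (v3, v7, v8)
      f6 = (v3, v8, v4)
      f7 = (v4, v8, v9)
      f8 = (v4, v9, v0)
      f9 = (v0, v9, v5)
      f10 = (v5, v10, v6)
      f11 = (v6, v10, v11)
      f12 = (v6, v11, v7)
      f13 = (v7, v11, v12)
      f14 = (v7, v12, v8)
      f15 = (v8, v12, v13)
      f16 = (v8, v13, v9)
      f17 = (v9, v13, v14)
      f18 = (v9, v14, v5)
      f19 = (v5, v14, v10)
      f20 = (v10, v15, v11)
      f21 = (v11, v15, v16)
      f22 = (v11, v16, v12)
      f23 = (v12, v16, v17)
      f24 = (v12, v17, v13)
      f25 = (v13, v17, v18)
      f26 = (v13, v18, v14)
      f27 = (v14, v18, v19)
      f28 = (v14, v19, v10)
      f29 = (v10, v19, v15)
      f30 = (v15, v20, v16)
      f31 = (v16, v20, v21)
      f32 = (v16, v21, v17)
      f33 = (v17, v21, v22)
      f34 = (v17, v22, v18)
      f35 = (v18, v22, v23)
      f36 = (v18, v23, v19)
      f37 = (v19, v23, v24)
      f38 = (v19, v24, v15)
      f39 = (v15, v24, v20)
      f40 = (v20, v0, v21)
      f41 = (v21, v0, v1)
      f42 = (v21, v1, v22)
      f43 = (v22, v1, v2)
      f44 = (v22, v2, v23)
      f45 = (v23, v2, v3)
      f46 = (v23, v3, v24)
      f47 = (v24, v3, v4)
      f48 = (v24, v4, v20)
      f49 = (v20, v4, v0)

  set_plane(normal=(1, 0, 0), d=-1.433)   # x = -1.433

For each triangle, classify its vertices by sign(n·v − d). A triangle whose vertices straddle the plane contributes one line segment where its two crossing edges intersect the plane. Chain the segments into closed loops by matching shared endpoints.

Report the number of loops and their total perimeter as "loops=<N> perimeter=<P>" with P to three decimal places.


Straddling triangles (20 of 50):
  (v5,v10,v6) [+-+] → (-1.433, 2.00982, 0)–(-1.433, 1.90405, 0.171103)  len=0.2012
  (v6,v10,v11) [+--] → (-1.433, 1.90405, 0.171103)–(-1.433, 1.65122, 0.5801)  len=0.4808
  (v6,v11,v7) [+-+] → (-1.433, 1.65122, 0.5801)–(-1.433, 1.52033, 0.530099)  len=0.1401
  (v7,v11,v12) [+--] → (-1.433, 1.52033, 0.530099)–(-1.433, 1.07106, 0.3585)  len=0.4809
  (v7,v12,v8) [+-+] → (-1.433, 1.07106, 0.3585)–(-1.433, 1.07106, 0.348382)  len=0.0101
  (v8,v12,v13) [+--] → (-1.433, 1.07106, 0.348382)–(-1.433, 1.07106, -0.3585)  len=0.7069
  (v8,v13,v9) [+-+] → (-1.433, 1.07106, -0.3585)–(-1.433, 1.07847, -0.361331)  len=0.0079
  (v9,v13,v14) [+--] → (-1.433, 1.07847, -0.361331)–(-1.433, 1.65122, -0.5801)  len=0.6131
  (v9,v14,v5) [+-+] → (-1.433, 1.65122, -0.5801)–(-1.433, 1.72266, -0.464534)  len=0.1359
  (v5,v14,v10) [+--] → (-1.433, 1.72266, -0.464534)–(-1.433, 2.00982, 0)  len=0.5461
  (v15,v20,v16) [-+-] → (-1.433, -2.00982, 0)–(-1.433, -1.72266, 0.464534)  len=0.5461
  (v16,v20,v21) [-++] → (-1.433, -1.72266, 0.464534)–(-1.433, -1.65122, 0.5801)  len=0.1359
  (v16,v21,v17) [-+-] → (-1.433, -1.65122, 0.5801)–(-1.433, -1.07847, 0.361331)  len=0.6131
  (v17,v21,v22) [-++] → (-1.433, -1.07847, 0.361331)–(-1.433, -1.07106, 0.3585)  len=0.0079
  (v17,v22,v18) [-+-] → (-1.433, -1.07106, 0.3585)–(-1.433, -1.07106, -0.348382)  len=0.7069
  (v18,v22,v23) [-++] → (-1.433, -1.07106, -0.348382)–(-1.433, -1.07106, -0.3585)  len=0.0101
  (v18,v23,v19) [-+-] → (-1.433, -1.07106, -0.3585)–(-1.433, -1.52033, -0.530099)  len=0.4809
  (v19,v23,v24) [-++] → (-1.433, -1.52033, -0.530099)–(-1.433, -1.65122, -0.5801)  len=0.1401
  (v19,v24,v15) [-+-] → (-1.433, -1.65122, -0.5801)–(-1.433, -1.90405, -0.171103)  len=0.4808
  (v15,v24,v20) [-++] → (-1.433, -1.90405, -0.171103)–(-1.433, -2.00982, 0)  len=0.2012

Chained into 2 loop(s):
  loop 1: 10 segments, perimeter = 3.3231
  loop 2: 10 segments, perimeter = 3.3231
Total perimeter = 6.646

loops=2 perimeter=6.646


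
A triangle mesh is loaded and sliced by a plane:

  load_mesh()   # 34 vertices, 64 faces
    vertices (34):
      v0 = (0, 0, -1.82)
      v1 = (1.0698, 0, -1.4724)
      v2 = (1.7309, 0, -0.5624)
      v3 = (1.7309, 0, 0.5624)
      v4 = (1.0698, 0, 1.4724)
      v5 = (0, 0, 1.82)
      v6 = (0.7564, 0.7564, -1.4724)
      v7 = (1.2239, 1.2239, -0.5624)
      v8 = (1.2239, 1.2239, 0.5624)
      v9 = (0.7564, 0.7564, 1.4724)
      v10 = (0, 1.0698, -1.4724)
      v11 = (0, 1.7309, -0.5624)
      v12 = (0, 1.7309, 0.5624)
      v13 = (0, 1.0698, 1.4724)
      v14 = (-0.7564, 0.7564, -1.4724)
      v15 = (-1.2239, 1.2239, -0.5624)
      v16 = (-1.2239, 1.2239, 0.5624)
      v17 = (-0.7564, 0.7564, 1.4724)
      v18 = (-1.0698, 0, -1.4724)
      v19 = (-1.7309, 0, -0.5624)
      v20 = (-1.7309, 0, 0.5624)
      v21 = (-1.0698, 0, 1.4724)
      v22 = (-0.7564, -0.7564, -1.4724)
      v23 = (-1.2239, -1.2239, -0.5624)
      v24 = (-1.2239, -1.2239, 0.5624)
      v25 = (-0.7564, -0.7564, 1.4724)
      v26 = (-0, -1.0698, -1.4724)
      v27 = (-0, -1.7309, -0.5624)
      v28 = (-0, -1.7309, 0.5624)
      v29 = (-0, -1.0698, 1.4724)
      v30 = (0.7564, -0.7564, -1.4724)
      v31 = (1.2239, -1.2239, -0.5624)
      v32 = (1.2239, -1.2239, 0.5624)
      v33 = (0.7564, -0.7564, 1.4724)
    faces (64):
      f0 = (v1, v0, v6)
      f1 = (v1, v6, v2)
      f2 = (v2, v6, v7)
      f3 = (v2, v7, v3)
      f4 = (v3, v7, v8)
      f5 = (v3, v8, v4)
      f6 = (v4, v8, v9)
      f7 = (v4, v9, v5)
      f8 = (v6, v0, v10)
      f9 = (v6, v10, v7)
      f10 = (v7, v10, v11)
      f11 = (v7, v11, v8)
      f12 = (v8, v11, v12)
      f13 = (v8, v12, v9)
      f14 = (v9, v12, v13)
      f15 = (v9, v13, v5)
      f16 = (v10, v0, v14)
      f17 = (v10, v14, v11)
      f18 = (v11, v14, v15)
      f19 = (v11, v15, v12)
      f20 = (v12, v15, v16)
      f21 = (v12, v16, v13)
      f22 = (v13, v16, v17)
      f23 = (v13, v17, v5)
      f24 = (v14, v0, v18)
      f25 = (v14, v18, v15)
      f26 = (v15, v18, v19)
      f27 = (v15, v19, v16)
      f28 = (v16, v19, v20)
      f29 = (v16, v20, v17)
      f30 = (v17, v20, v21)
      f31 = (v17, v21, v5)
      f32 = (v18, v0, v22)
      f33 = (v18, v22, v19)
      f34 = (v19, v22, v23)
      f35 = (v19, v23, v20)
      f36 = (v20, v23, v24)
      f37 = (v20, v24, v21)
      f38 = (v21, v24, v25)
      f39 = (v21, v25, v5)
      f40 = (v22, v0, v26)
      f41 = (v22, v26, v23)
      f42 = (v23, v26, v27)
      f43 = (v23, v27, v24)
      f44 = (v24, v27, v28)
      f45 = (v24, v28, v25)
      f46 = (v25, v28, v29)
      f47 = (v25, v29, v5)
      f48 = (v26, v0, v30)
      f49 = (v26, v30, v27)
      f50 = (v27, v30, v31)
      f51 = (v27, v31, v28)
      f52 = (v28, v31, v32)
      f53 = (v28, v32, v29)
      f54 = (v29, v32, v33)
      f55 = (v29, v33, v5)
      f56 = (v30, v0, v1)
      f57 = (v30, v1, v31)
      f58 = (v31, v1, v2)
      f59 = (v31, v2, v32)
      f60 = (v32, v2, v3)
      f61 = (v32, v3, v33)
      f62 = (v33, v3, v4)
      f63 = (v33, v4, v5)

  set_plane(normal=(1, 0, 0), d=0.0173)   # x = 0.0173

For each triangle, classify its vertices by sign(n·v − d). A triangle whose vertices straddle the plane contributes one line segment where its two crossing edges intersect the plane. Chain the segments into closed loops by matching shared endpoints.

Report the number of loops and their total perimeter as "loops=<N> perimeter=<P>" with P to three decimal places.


Straddling triangles (20 of 64):
  (v1,v0,v6) [+-+] → (0.0173, 0, -1.81438)–(0.0173, 0.0173, -1.81205)  len=0.0175
  (v4,v9,v5) [++-] → (0.0173, 0.0173, 1.81205)–(0.0173, 0, 1.81438)  len=0.0175
  (v6,v0,v10) [+--] → (0.0173, 0.0173, -1.81205)–(0.0173, 1.06263, -1.4724)  len=1.0991
  (v6,v10,v7) [+-+] → (0.0173, 1.06263, -1.4724)–(0.0173, 1.07198, -1.45954)  len=0.0159
  (v7,v10,v11) [+--] → (0.0173, 1.07198, -1.45954)–(0.0173, 1.72373, -0.5624)  len=1.1089
  (v7,v11,v8) [+-+] → (0.0173, 1.72373, -0.5624)–(0.0173, 1.72373, -0.546501)  len=0.0159
  (v8,v11,v12) [+--] → (0.0173, 1.72373, -0.546501)–(0.0173, 1.72373, 0.5624)  len=1.1089
  (v8,v12,v9) [+-+] → (0.0173, 1.72373, 0.5624)–(0.0173, 1.70861, 0.583213)  len=0.0257
  (v9,v12,v13) [+--] → (0.0173, 1.70861, 0.583213)–(0.0173, 1.06263, 1.4724)  len=1.0991
  (v9,v13,v5) [+--] → (0.0173, 1.06263, 1.4724)–(0.0173, 0.0173, 1.81205)  len=1.0991
  (v26,v0,v30) [--+] → (0.0173, -0.0173, -1.81205)–(0.0173, -1.06263, -1.4724)  len=1.0991
  (v26,v30,v27) [-+-] → (0.0173, -1.06263, -1.4724)–(0.0173, -1.70861, -0.583213)  len=1.0991
  (v27,v30,v31) [-++] → (0.0173, -1.70861, -0.583213)–(0.0173, -1.72373, -0.5624)  len=0.0257
  (v27,v31,v28) [-+-] → (0.0173, -1.72373, -0.5624)–(0.0173, -1.72373, 0.546501)  len=1.1089
  (v28,v31,v32) [-++] → (0.0173, -1.72373, 0.546501)–(0.0173, -1.72373, 0.5624)  len=0.0159
  (v28,v32,v29) [-+-] → (0.0173, -1.72373, 0.5624)–(0.0173, -1.07198, 1.45954)  len=1.1089
  (v29,v32,v33) [-++] → (0.0173, -1.07198, 1.45954)–(0.0173, -1.06263, 1.4724)  len=0.0159
  (v29,v33,v5) [-+-] → (0.0173, -1.06263, 1.4724)–(0.0173, -0.0173, 1.81205)  len=1.0991
  (v30,v0,v1) [+-+] → (0.0173, -0.0173, -1.81205)–(0.0173, 0, -1.81438)  len=0.0175
  (v33,v4,v5) [++-] → (0.0173, 0, 1.81438)–(0.0173, -0.0173, 1.81205)  len=0.0175

Chained into 1 loop(s):
  loop 1: 20 segments, perimeter = 11.2151
Total perimeter = 11.215

loops=1 perimeter=11.215


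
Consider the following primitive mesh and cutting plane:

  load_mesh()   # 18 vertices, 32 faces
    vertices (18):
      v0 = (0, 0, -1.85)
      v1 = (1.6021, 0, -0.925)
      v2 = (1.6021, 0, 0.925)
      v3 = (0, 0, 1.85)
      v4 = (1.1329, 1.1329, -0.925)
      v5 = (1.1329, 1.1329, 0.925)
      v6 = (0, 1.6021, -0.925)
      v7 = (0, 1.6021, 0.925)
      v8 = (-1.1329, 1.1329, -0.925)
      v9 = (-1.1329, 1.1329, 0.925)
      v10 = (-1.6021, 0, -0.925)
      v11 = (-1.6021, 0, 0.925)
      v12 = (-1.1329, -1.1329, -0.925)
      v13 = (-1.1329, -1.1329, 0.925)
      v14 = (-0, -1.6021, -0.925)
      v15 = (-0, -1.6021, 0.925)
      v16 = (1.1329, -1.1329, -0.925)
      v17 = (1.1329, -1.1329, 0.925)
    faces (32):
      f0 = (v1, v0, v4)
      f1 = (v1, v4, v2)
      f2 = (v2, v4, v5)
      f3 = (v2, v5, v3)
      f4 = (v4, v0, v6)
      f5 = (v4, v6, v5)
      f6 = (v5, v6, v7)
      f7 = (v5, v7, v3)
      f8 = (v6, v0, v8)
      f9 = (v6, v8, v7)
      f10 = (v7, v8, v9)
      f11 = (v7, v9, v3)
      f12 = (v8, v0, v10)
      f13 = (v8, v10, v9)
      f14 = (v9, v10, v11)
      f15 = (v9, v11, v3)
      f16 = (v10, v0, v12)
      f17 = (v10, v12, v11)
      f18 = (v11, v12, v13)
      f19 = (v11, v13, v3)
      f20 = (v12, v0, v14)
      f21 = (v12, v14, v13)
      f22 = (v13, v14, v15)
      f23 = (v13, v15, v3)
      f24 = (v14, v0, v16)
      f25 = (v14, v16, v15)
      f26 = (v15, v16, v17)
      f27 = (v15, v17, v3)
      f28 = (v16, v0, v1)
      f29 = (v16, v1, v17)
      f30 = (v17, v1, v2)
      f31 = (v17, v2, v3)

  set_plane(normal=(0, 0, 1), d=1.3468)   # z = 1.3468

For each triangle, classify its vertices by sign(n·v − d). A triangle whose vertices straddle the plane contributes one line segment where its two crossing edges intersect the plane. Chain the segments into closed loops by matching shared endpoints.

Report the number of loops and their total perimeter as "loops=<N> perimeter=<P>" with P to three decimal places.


loops=1 perimeter=5.337

Straddling triangles (8 of 32):
  (v2,v5,v3) [--+] → (0.616298, 0.616298, 1.3468)–(0.871542, 0, 1.3468)  len=0.6671
  (v5,v7,v3) [--+] → (0, 0.871542, 1.3468)–(0.616298, 0.616298, 1.3468)  len=0.6671
  (v7,v9,v3) [--+] → (-0.616298, 0.616298, 1.3468)–(0, 0.871542, 1.3468)  len=0.6671
  (v9,v11,v3) [--+] → (-0.871542, 0, 1.3468)–(-0.616298, 0.616298, 1.3468)  len=0.6671
  (v11,v13,v3) [--+] → (-0.616298, -0.616298, 1.3468)–(-0.871542, 0, 1.3468)  len=0.6671
  (v13,v15,v3) [--+] → (0, -0.871542, 1.3468)–(-0.616298, -0.616298, 1.3468)  len=0.6671
  (v15,v17,v3) [--+] → (0.616298, -0.616298, 1.3468)–(0, -0.871542, 1.3468)  len=0.6671
  (v17,v2,v3) [--+] → (0.871542, 0, 1.3468)–(0.616298, -0.616298, 1.3468)  len=0.6671

Chained into 1 loop(s):
  loop 1: 8 segments, perimeter = 5.3365
Total perimeter = 5.337


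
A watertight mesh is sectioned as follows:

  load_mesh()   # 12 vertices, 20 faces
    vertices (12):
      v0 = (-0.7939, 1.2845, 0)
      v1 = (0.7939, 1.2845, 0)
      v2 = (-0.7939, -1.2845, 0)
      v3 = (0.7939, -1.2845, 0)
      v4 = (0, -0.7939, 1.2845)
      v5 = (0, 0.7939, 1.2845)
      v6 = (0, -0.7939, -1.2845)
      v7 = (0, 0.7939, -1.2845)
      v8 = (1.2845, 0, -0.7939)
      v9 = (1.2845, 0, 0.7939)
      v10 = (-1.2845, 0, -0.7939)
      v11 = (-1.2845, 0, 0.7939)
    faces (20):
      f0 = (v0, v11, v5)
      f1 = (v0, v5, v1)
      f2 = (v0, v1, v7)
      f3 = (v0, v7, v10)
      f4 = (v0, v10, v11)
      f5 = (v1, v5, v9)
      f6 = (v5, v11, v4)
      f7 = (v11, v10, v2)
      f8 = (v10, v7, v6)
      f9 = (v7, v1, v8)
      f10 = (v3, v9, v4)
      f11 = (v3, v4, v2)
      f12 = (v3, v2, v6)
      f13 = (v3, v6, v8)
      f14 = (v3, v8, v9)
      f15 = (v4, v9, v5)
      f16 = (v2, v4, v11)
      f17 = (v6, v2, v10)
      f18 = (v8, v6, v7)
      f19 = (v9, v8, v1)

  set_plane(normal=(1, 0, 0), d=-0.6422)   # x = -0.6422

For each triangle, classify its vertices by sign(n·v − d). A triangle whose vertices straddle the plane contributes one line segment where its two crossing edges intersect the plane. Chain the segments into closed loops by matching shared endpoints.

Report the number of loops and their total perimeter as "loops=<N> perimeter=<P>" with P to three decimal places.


loops=1 perimeter=7.129

Straddling triangles (10 of 20):
  (v0,v11,v5) [--+] → (-0.6422, 0.396981, 1.03922)–(-0.6422, 1.19076, 0.245445)  len=1.1226
  (v0,v5,v1) [-++] → (-0.6422, 1.19076, 0.245445)–(-0.6422, 1.2845, 0)  len=0.2627
  (v0,v1,v7) [-++] → (-0.6422, 1.2845, 0)–(-0.6422, 1.19076, -0.245445)  len=0.2627
  (v0,v7,v10) [-+-] → (-0.6422, 1.19076, -0.245445)–(-0.6422, 0.396981, -1.03922)  len=1.1226
  (v5,v11,v4) [+-+] → (-0.6422, 0.396981, 1.03922)–(-0.6422, -0.396981, 1.03922)  len=0.7940
  (v10,v7,v6) [-++] → (-0.6422, 0.396981, -1.03922)–(-0.6422, -0.396981, -1.03922)  len=0.7940
  (v3,v4,v2) [++-] → (-0.6422, -1.19076, 0.245445)–(-0.6422, -1.2845, 0)  len=0.2627
  (v3,v2,v6) [+-+] → (-0.6422, -1.2845, 0)–(-0.6422, -1.19076, -0.245445)  len=0.2627
  (v2,v4,v11) [-+-] → (-0.6422, -1.19076, 0.245445)–(-0.6422, -0.396981, 1.03922)  len=1.1226
  (v6,v2,v10) [+--] → (-0.6422, -1.19076, -0.245445)–(-0.6422, -0.396981, -1.03922)  len=1.1226

Chained into 1 loop(s):
  loop 1: 10 segments, perimeter = 7.1291
Total perimeter = 7.129


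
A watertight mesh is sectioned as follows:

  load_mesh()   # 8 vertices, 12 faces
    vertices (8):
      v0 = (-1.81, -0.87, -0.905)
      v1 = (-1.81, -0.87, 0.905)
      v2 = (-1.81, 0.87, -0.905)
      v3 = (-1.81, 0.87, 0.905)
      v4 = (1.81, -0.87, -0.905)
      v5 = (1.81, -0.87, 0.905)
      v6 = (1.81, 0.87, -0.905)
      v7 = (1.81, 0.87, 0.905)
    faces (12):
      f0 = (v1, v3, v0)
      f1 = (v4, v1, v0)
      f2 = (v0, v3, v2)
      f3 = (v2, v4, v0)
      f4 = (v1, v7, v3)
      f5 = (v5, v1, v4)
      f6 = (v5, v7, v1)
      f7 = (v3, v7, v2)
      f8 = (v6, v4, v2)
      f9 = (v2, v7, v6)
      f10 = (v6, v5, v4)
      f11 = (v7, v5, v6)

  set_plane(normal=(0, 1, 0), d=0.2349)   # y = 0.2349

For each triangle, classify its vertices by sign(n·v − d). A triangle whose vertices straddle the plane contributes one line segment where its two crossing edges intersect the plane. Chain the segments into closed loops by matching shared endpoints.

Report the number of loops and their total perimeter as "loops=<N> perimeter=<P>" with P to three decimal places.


Straddling triangles (8 of 12):
  (v1,v3,v0) [-+-] → (-1.81, 0.2349, 0.905)–(-1.81, 0.2349, 0.24435)  len=0.6606
  (v0,v3,v2) [-++] → (-1.81, 0.2349, 0.24435)–(-1.81, 0.2349, -0.905)  len=1.1494
  (v2,v4,v0) [+--] → (-0.4887, 0.2349, -0.905)–(-1.81, 0.2349, -0.905)  len=1.3213
  (v1,v7,v3) [-++] → (0.4887, 0.2349, 0.905)–(-1.81, 0.2349, 0.905)  len=2.2987
  (v5,v7,v1) [-+-] → (1.81, 0.2349, 0.905)–(0.4887, 0.2349, 0.905)  len=1.3213
  (v6,v4,v2) [+-+] → (1.81, 0.2349, -0.905)–(-0.4887, 0.2349, -0.905)  len=2.2987
  (v6,v5,v4) [+--] → (1.81, 0.2349, -0.24435)–(1.81, 0.2349, -0.905)  len=0.6606
  (v7,v5,v6) [+-+] → (1.81, 0.2349, 0.905)–(1.81, 0.2349, -0.24435)  len=1.1494

Chained into 1 loop(s):
  loop 1: 8 segments, perimeter = 10.8600
Total perimeter = 10.860

loops=1 perimeter=10.860


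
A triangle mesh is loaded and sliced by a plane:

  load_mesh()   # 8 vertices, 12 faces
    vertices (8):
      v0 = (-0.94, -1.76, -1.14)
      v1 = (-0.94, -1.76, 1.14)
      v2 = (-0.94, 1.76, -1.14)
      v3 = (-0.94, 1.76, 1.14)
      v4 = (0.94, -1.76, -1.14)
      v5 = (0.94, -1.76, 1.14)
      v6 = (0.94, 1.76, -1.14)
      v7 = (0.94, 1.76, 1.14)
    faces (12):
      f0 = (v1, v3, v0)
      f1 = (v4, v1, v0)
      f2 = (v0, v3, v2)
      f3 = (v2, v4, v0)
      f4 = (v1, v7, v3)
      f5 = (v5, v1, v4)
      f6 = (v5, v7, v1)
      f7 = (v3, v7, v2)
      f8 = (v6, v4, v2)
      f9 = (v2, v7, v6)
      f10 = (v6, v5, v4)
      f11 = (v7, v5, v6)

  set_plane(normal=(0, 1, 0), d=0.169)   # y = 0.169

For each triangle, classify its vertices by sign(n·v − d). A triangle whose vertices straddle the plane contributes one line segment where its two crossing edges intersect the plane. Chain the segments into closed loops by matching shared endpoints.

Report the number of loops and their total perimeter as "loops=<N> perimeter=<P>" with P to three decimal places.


loops=1 perimeter=8.320

Straddling triangles (8 of 12):
  (v1,v3,v0) [-+-] → (-0.94, 0.169, 1.14)–(-0.94, 0.169, 0.109466)  len=1.0305
  (v0,v3,v2) [-++] → (-0.94, 0.169, 0.109466)–(-0.94, 0.169, -1.14)  len=1.2495
  (v2,v4,v0) [+--] → (-0.0902614, 0.169, -1.14)–(-0.94, 0.169, -1.14)  len=0.8497
  (v1,v7,v3) [-++] → (0.0902614, 0.169, 1.14)–(-0.94, 0.169, 1.14)  len=1.0303
  (v5,v7,v1) [-+-] → (0.94, 0.169, 1.14)–(0.0902614, 0.169, 1.14)  len=0.8497
  (v6,v4,v2) [+-+] → (0.94, 0.169, -1.14)–(-0.0902614, 0.169, -1.14)  len=1.0303
  (v6,v5,v4) [+--] → (0.94, 0.169, -0.109466)–(0.94, 0.169, -1.14)  len=1.0305
  (v7,v5,v6) [+-+] → (0.94, 0.169, 1.14)–(0.94, 0.169, -0.109466)  len=1.2495

Chained into 1 loop(s):
  loop 1: 8 segments, perimeter = 8.3200
Total perimeter = 8.320


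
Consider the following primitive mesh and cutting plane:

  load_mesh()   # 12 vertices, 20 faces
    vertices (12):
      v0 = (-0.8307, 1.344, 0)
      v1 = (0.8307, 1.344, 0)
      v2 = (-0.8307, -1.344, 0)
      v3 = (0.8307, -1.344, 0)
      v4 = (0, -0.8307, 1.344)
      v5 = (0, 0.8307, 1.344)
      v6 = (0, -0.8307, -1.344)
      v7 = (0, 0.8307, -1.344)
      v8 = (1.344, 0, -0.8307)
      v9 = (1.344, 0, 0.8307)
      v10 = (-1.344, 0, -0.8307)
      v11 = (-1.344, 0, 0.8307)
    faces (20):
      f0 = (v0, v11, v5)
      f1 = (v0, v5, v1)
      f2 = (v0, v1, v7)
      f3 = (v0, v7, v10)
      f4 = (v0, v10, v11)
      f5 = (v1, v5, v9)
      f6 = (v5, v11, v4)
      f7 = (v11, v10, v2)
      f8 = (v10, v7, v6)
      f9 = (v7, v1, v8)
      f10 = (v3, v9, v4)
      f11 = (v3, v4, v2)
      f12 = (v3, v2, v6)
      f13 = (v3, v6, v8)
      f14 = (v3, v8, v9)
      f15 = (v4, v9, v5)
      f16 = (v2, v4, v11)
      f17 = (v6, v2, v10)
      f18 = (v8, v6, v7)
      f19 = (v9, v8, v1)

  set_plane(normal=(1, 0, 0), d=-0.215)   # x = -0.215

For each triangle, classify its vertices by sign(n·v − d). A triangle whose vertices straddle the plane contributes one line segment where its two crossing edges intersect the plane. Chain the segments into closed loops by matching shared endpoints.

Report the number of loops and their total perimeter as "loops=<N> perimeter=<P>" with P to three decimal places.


loops=1 perimeter=8.560

Straddling triangles (10 of 20):
  (v0,v11,v5) [--+] → (-0.215, 0.697813, 1.26189)–(-0.215, 0.963551, 0.996149)  len=0.3758
  (v0,v5,v1) [-++] → (-0.215, 0.963551, 0.996149)–(-0.215, 1.344, 0)  len=1.0663
  (v0,v1,v7) [-++] → (-0.215, 1.344, 0)–(-0.215, 0.963551, -0.996149)  len=1.0663
  (v0,v7,v10) [-+-] → (-0.215, 0.963551, -0.996149)–(-0.215, 0.697813, -1.26189)  len=0.3758
  (v5,v11,v4) [+-+] → (-0.215, 0.697813, 1.26189)–(-0.215, -0.697813, 1.26189)  len=1.3956
  (v10,v7,v6) [-++] → (-0.215, 0.697813, -1.26189)–(-0.215, -0.697813, -1.26189)  len=1.3956
  (v3,v4,v2) [++-] → (-0.215, -0.963551, 0.996149)–(-0.215, -1.344, 0)  len=1.0663
  (v3,v2,v6) [+-+] → (-0.215, -1.344, 0)–(-0.215, -0.963551, -0.996149)  len=1.0663
  (v2,v4,v11) [-+-] → (-0.215, -0.963551, 0.996149)–(-0.215, -0.697813, 1.26189)  len=0.3758
  (v6,v2,v10) [+--] → (-0.215, -0.963551, -0.996149)–(-0.215, -0.697813, -1.26189)  len=0.3758

Chained into 1 loop(s):
  loop 1: 10 segments, perimeter = 8.5598
Total perimeter = 8.560


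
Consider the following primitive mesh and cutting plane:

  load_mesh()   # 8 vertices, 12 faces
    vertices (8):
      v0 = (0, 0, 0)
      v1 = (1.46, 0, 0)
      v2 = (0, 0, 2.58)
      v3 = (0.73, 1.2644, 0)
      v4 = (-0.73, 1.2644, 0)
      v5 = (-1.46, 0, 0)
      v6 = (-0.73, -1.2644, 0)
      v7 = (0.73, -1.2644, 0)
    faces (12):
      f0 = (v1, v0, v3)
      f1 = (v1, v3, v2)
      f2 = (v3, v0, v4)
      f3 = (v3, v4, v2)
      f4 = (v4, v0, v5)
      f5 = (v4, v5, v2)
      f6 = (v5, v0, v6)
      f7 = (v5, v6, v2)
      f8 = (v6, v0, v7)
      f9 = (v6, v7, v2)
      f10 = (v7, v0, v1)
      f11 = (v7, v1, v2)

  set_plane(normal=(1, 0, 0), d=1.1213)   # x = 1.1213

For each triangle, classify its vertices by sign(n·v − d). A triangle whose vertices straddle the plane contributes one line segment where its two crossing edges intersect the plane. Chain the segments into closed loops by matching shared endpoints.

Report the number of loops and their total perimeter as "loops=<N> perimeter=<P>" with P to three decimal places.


loops=1 perimeter=2.849

Straddling triangles (4 of 12):
  (v1,v0,v3) [+--] → (1.1213, 0, 0)–(1.1213, 0.586647, 0)  len=0.5866
  (v1,v3,v2) [+--] → (1.1213, 0.586647, 0)–(1.1213, 0, 0.598525)  len=0.8381
  (v7,v0,v1) [--+] → (1.1213, 0, 0)–(1.1213, -0.586647, 0)  len=0.5866
  (v7,v1,v2) [-+-] → (1.1213, -0.586647, 0)–(1.1213, 0, 0.598525)  len=0.8381

Chained into 1 loop(s):
  loop 1: 4 segments, perimeter = 2.8495
Total perimeter = 2.849


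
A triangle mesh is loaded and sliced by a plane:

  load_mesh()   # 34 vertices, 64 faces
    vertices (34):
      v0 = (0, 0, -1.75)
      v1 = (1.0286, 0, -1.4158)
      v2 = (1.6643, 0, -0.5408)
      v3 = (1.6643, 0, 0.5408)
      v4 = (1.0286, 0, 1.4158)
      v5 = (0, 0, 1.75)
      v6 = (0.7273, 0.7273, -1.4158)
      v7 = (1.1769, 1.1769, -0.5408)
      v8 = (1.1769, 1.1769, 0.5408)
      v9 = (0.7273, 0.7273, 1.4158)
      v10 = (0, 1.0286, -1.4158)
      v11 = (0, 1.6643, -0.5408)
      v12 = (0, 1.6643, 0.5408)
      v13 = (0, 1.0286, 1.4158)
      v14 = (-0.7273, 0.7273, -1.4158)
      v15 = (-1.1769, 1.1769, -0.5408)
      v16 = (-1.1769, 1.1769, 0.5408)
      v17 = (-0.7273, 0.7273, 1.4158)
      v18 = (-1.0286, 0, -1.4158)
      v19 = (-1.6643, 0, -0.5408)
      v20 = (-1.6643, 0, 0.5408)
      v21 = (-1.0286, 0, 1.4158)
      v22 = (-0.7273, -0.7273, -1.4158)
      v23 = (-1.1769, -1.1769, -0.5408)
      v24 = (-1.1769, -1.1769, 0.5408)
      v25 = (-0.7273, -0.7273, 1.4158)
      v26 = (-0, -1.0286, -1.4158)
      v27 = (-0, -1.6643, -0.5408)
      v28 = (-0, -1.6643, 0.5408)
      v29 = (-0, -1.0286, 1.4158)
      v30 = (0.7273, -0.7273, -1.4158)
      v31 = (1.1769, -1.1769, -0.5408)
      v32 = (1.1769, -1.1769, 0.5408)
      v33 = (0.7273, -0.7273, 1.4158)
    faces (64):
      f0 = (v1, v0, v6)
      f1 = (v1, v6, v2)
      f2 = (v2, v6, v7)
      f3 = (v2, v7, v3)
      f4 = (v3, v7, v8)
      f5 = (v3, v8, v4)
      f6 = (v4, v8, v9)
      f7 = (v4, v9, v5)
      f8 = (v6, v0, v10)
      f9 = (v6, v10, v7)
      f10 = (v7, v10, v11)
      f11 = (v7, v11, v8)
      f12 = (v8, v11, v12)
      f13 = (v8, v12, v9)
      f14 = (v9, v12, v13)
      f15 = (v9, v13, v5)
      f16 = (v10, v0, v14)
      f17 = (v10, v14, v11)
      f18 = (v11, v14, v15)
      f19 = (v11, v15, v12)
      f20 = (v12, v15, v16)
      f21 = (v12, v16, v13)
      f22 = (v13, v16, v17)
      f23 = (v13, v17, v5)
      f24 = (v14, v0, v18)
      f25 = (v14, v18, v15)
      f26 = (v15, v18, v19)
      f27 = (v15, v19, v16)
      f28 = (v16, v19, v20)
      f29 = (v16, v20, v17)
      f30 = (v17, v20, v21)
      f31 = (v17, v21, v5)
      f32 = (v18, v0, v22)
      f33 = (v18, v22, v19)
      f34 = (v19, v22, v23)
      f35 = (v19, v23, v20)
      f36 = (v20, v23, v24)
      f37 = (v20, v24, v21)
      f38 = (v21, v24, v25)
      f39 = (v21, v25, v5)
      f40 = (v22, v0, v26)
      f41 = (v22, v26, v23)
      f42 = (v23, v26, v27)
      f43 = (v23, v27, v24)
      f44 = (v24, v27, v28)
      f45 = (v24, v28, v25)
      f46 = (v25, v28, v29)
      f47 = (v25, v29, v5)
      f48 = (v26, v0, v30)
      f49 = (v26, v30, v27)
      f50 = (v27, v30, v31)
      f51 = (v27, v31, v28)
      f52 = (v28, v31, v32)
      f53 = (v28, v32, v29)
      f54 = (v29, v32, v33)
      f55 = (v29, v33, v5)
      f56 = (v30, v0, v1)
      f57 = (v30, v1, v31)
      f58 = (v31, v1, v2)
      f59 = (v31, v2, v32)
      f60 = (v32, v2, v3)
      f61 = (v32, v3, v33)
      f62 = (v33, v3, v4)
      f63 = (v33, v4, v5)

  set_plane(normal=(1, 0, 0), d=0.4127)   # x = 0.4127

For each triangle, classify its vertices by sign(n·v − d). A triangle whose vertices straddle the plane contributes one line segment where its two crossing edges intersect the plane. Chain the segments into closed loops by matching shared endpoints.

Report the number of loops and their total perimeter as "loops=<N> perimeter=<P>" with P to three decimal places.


loops=1 perimeter=10.026

Straddling triangles (20 of 64):
  (v1,v0,v6) [+-+] → (0.4127, 0, -1.61591)–(0.4127, 0.4127, -1.56036)  len=0.4164
  (v4,v9,v5) [++-] → (0.4127, 0.4127, 1.56036)–(0.4127, 0, 1.61591)  len=0.4164
  (v6,v0,v10) [+--] → (0.4127, 0.4127, -1.56036)–(0.4127, 0.85763, -1.4158)  len=0.4678
  (v6,v10,v7) [+-+] → (0.4127, 0.85763, -1.4158)–(0.4127, 1.0806, -1.10897)  len=0.3793
  (v7,v10,v11) [+--] → (0.4127, 1.0806, -1.10897)–(0.4127, 1.49338, -0.5408)  len=0.7023
  (v7,v11,v8) [+-+] → (0.4127, 1.49338, -0.5408)–(0.4127, 1.49338, -0.161519)  len=0.3793
  (v8,v11,v12) [+--] → (0.4127, 1.49338, -0.161519)–(0.4127, 1.49338, 0.5408)  len=0.7023
  (v8,v12,v9) [+-+] → (0.4127, 1.49338, 0.5408)–(0.4127, 1.13261, 1.03731)  len=0.6137
  (v9,v12,v13) [+--] → (0.4127, 1.13261, 1.03731)–(0.4127, 0.85763, 1.4158)  len=0.4678
  (v9,v13,v5) [+--] → (0.4127, 0.85763, 1.4158)–(0.4127, 0.4127, 1.56036)  len=0.4678
  (v26,v0,v30) [--+] → (0.4127, -0.4127, -1.56036)–(0.4127, -0.85763, -1.4158)  len=0.4678
  (v26,v30,v27) [-+-] → (0.4127, -0.85763, -1.4158)–(0.4127, -1.13261, -1.03731)  len=0.4678
  (v27,v30,v31) [-++] → (0.4127, -1.13261, -1.03731)–(0.4127, -1.49338, -0.5408)  len=0.6137
  (v27,v31,v28) [-+-] → (0.4127, -1.49338, -0.5408)–(0.4127, -1.49338, 0.161519)  len=0.7023
  (v28,v31,v32) [-++] → (0.4127, -1.49338, 0.161519)–(0.4127, -1.49338, 0.5408)  len=0.3793
  (v28,v32,v29) [-+-] → (0.4127, -1.49338, 0.5408)–(0.4127, -1.0806, 1.10897)  len=0.7023
  (v29,v32,v33) [-++] → (0.4127, -1.0806, 1.10897)–(0.4127, -0.85763, 1.4158)  len=0.3793
  (v29,v33,v5) [-+-] → (0.4127, -0.85763, 1.4158)–(0.4127, -0.4127, 1.56036)  len=0.4678
  (v30,v0,v1) [+-+] → (0.4127, -0.4127, -1.56036)–(0.4127, 0, -1.61591)  len=0.4164
  (v33,v4,v5) [++-] → (0.4127, 0, 1.61591)–(0.4127, -0.4127, 1.56036)  len=0.4164

Chained into 1 loop(s):
  loop 1: 20 segments, perimeter = 10.0265
Total perimeter = 10.026


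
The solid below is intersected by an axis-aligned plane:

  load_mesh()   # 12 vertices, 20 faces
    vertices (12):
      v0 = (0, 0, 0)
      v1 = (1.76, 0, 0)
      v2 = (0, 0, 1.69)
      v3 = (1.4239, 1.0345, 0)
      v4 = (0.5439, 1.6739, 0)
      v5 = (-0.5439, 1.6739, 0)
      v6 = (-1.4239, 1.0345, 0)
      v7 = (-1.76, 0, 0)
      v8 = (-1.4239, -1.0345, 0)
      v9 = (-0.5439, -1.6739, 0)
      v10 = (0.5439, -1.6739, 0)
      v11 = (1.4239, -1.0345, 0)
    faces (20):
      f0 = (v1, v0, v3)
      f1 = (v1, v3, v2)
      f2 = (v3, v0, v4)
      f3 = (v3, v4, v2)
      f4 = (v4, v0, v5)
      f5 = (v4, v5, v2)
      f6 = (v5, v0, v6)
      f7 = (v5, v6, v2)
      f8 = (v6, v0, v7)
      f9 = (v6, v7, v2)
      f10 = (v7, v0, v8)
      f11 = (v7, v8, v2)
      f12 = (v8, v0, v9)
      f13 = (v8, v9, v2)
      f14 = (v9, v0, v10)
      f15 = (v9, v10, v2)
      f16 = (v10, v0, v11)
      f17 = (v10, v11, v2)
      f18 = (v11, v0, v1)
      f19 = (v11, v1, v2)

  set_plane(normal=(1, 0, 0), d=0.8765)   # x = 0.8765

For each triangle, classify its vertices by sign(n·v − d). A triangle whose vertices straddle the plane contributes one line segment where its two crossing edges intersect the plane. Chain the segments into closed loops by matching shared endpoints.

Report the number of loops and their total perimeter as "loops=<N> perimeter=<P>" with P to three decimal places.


loops=1 perimeter=6.253

Straddling triangles (8 of 20):
  (v1,v0,v3) [+-+] → (0.8765, 0, 0)–(0.8765, 0.6368, 0)  len=0.6368
  (v1,v3,v2) [++-] → (0.8765, 0.6368, 0.649699)–(0.8765, 0, 0.848361)  len=0.6671
  (v3,v0,v4) [+--] → (0.8765, 0.6368, 0)–(0.8765, 1.43224, 0)  len=0.7954
  (v3,v4,v2) [+--] → (0.8765, 1.43224, 0)–(0.8765, 0.6368, 0.649699)  len=1.0270
  (v10,v0,v11) [--+] → (0.8765, -0.6368, 0)–(0.8765, -1.43224, 0)  len=0.7954
  (v10,v11,v2) [-+-] → (0.8765, -1.43224, 0)–(0.8765, -0.6368, 0.649699)  len=1.0270
  (v11,v0,v1) [+-+] → (0.8765, -0.6368, 0)–(0.8765, 0, 0)  len=0.6368
  (v11,v1,v2) [++-] → (0.8765, 0, 0.848361)–(0.8765, -0.6368, 0.649699)  len=0.6671

Chained into 1 loop(s):
  loop 1: 8 segments, perimeter = 6.2527
Total perimeter = 6.253


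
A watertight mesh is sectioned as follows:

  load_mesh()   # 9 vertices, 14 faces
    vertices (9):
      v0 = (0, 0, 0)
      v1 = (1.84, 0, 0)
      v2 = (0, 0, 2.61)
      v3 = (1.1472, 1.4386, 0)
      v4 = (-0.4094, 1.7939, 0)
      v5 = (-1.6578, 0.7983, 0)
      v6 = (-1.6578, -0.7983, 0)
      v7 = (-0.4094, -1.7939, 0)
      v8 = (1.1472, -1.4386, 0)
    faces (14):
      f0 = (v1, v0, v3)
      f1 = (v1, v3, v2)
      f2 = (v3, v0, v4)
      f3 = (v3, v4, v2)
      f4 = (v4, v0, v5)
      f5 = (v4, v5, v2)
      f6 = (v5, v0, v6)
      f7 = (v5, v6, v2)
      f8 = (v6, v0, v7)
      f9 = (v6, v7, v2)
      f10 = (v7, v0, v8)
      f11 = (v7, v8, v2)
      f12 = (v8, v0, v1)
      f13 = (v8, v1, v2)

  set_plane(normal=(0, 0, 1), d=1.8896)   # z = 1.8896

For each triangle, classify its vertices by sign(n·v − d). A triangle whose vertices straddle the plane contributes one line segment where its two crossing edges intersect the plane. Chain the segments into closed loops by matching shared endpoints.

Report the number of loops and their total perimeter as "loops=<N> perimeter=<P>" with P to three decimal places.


Straddling triangles (7 of 14):
  (v1,v3,v2) [--+] → (0.316645, 0.397076, 1.8896)–(0.507868, 0, 1.8896)  len=0.4407
  (v3,v4,v2) [--+] → (-0.113001, 0.495144, 1.8896)–(0.316645, 0.397076, 1.8896)  len=0.4407
  (v4,v5,v2) [--+] → (-0.457578, 0.220343, 1.8896)–(-0.113001, 0.495144, 1.8896)  len=0.4407
  (v5,v6,v2) [--+] → (-0.457578, -0.220343, 1.8896)–(-0.457578, 0.220343, 1.8896)  len=0.4407
  (v6,v7,v2) [--+] → (-0.113001, -0.495144, 1.8896)–(-0.457578, -0.220343, 1.8896)  len=0.4407
  (v7,v8,v2) [--+] → (0.316645, -0.397076, 1.8896)–(-0.113001, -0.495144, 1.8896)  len=0.4407
  (v8,v1,v2) [--+] → (0.507868, 0, 1.8896)–(0.316645, -0.397076, 1.8896)  len=0.4407

Chained into 1 loop(s):
  loop 1: 7 segments, perimeter = 3.0850
Total perimeter = 3.085

loops=1 perimeter=3.085


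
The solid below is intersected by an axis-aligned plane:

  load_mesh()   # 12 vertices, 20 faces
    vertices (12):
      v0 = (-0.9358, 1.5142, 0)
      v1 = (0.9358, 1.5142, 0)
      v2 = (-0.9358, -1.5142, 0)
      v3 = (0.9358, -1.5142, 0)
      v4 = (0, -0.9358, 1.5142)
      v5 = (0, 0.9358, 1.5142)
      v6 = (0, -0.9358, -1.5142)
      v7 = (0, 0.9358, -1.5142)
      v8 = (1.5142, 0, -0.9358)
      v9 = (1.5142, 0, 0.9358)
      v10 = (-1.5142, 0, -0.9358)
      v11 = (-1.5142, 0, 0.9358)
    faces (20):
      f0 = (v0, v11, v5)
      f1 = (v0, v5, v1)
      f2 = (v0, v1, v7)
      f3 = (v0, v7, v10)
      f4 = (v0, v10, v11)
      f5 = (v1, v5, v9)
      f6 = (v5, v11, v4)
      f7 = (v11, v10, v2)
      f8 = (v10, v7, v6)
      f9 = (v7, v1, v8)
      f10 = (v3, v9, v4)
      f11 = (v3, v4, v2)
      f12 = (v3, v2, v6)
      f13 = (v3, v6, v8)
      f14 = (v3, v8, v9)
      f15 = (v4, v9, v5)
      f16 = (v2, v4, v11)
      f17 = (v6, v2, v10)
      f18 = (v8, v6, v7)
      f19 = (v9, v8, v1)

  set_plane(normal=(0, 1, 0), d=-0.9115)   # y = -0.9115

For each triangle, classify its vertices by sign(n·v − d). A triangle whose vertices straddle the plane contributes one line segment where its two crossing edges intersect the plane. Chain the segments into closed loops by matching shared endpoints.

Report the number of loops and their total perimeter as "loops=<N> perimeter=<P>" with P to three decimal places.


loops=1 perimeter=8.032

Straddling triangles (10 of 20):
  (v5,v11,v4) [++-] → (-0.0393194, -0.9115, 1.49918)–(0, -0.9115, 1.5142)  len=0.0421
  (v11,v10,v2) [++-] → (-1.16602, -0.9115, -0.372478)–(-1.16602, -0.9115, 0.372478)  len=0.7450
  (v10,v7,v6) [++-] → (0, -0.9115, -1.5142)–(-0.0393194, -0.9115, -1.49918)  len=0.0421
  (v3,v9,v4) [-+-] → (1.16602, -0.9115, 0.372478)–(0.0393194, -0.9115, 1.49918)  len=1.5934
  (v3,v6,v8) [--+] → (0.0393194, -0.9115, -1.49918)–(1.16602, -0.9115, -0.372478)  len=1.5934
  (v3,v8,v9) [-++] → (1.16602, -0.9115, -0.372478)–(1.16602, -0.9115, 0.372478)  len=0.7450
  (v4,v9,v5) [-++] → (0.0393194, -0.9115, 1.49918)–(0, -0.9115, 1.5142)  len=0.0421
  (v2,v4,v11) [--+] → (-0.0393194, -0.9115, 1.49918)–(-1.16602, -0.9115, 0.372478)  len=1.5934
  (v6,v2,v10) [--+] → (-1.16602, -0.9115, -0.372478)–(-0.0393194, -0.9115, -1.49918)  len=1.5934
  (v8,v6,v7) [+-+] → (0.0393194, -0.9115, -1.49918)–(0, -0.9115, -1.5142)  len=0.0421

Chained into 1 loop(s):
  loop 1: 10 segments, perimeter = 8.0319
Total perimeter = 8.032


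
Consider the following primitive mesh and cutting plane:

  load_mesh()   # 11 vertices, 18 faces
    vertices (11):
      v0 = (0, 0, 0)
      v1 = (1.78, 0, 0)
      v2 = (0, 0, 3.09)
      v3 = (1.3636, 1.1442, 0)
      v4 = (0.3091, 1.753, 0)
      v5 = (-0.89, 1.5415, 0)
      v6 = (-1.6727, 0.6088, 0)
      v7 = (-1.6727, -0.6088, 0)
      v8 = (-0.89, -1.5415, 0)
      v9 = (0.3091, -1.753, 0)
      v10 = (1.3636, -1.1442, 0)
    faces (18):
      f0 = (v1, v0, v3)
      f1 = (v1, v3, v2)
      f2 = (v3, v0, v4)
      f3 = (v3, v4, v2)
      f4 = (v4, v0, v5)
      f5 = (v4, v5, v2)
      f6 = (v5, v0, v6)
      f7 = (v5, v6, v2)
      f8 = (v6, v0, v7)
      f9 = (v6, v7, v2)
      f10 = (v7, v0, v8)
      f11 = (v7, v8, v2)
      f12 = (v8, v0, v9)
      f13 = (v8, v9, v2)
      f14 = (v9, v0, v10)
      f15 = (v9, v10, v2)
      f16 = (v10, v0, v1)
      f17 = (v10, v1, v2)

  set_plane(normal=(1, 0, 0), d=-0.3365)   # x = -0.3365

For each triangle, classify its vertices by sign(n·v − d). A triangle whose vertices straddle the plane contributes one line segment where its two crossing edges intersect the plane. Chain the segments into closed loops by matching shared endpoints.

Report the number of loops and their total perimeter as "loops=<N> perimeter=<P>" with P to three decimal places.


loops=1 perimeter=9.338

Straddling triangles (10 of 18):
  (v4,v0,v5) [++-] → (-0.3365, 0.582826, 0)–(-0.3365, 1.63913, 0)  len=1.0563
  (v4,v5,v2) [+-+] → (-0.3365, 1.63913, 0)–(-0.3365, 0.582826, 1.9217)  len=2.1929
  (v5,v0,v6) [-+-] → (-0.3365, 0.582826, 0)–(-0.3365, 0.122473, 0)  len=0.4604
  (v5,v6,v2) [--+] → (-0.3365, 0.122473, 2.46838)–(-0.3365, 0.582826, 1.9217)  len=0.7147
  (v6,v0,v7) [-+-] → (-0.3365, 0.122473, 0)–(-0.3365, -0.122473, 0)  len=0.2449
  (v6,v7,v2) [--+] → (-0.3365, -0.122473, 2.46838)–(-0.3365, 0.122473, 2.46838)  len=0.2449
  (v7,v0,v8) [-+-] → (-0.3365, -0.122473, 0)–(-0.3365, -0.582826, 0)  len=0.4604
  (v7,v8,v2) [--+] → (-0.3365, -0.582826, 1.9217)–(-0.3365, -0.122473, 2.46838)  len=0.7147
  (v8,v0,v9) [-++] → (-0.3365, -0.582826, 0)–(-0.3365, -1.63913, 0)  len=1.0563
  (v8,v9,v2) [-++] → (-0.3365, -1.63913, 0)–(-0.3365, -0.582826, 1.9217)  len=2.1929

Chained into 1 loop(s):
  loop 1: 10 segments, perimeter = 9.3383
Total perimeter = 9.338


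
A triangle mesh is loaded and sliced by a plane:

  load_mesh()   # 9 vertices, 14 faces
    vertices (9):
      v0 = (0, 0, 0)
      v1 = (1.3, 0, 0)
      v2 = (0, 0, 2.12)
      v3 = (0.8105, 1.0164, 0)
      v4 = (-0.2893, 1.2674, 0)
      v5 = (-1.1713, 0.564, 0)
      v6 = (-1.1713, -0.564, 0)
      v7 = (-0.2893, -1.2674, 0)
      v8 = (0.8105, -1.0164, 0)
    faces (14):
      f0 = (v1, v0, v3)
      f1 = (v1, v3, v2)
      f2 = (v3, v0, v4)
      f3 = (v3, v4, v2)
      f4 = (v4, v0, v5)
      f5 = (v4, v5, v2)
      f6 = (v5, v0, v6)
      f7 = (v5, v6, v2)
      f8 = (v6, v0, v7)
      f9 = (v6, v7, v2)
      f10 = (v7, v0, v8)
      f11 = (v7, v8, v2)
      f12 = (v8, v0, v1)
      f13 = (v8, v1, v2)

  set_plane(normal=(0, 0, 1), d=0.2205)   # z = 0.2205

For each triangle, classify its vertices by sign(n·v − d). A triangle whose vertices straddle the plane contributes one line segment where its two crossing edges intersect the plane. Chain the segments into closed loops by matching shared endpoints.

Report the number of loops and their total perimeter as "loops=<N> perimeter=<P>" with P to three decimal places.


loops=1 perimeter=7.075

Straddling triangles (7 of 14):
  (v1,v3,v2) [--+] → (0.7262, 0.910685, 0.2205)–(1.16479, 0, 0.2205)  len=1.0108
  (v3,v4,v2) [--+] → (-0.25921, 1.13558, 0.2205)–(0.7262, 0.910685, 0.2205)  len=1.0107
  (v4,v5,v2) [--+] → (-1.04947, 0.505339, 0.2205)–(-0.25921, 1.13558, 0.2205)  len=1.0108
  (v5,v6,v2) [--+] → (-1.04947, -0.505339, 0.2205)–(-1.04947, 0.505339, 0.2205)  len=1.0107
  (v6,v7,v2) [--+] → (-0.25921, -1.13558, 0.2205)–(-1.04947, -0.505339, 0.2205)  len=1.0108
  (v7,v8,v2) [--+] → (0.7262, -0.910685, 0.2205)–(-0.25921, -1.13558, 0.2205)  len=1.0107
  (v8,v1,v2) [--+] → (1.16479, 0, 0.2205)–(0.7262, -0.910685, 0.2205)  len=1.0108

Chained into 1 loop(s):
  loop 1: 7 segments, perimeter = 7.0754
Total perimeter = 7.075
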